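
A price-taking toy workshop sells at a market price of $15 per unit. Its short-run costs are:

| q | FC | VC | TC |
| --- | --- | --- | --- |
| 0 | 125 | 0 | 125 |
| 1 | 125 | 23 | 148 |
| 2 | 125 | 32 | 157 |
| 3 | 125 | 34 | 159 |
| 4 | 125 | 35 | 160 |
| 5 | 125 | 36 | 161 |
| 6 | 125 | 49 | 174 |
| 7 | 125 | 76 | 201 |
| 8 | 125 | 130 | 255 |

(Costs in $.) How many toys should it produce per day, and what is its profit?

Compute π = P·q − TC at each output: q=0: -125; q=1: -133; q=2: -127; q=3: -114; q=4: -100; q=5: -86; q=6: -84; q=7: -96; q=8: -135.
Profit is maximized at q = 6. AVC there is 49/6 = $8.17 ≤ P, so producing beats shutting down (which would give -$125).

q = 6; profit = -$84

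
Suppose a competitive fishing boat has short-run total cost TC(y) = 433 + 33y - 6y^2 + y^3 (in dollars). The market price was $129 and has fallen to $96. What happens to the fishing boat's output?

MC = 33 - 12y + 3y^2; the shutdown threshold is min AVC = $24 (at y = 3).
At P = $129 ≥ min AVC, set P = MC on the rising branch: y = 8.
At P = $96 ≥ min AVC, set P = MC: y = 7. The firm stays open but cuts output.

Output falls from 8 to 7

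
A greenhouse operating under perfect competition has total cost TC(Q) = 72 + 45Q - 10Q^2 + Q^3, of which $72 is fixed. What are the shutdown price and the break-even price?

Shutdown price = min AVC. AVC = 45 - 10Q + Q^2, with vertex at Q = 5 and minimum $20.
ATC = 72/Q + 45 - 10Q + Q^2. Setting dATC/dQ = −72/Q^2 − 10 + 2Q = 0 gives Q = 6 (since 2·6^3 − 10·6^2 = 72).
min ATC = 72/6 + 45 − 10·6 + 6^2 = $33. That is the break-even price.
For $20 ≤ P < $33 the firm produces at a loss; below $20 it shuts down.

Shutdown price = $20; break-even price = $33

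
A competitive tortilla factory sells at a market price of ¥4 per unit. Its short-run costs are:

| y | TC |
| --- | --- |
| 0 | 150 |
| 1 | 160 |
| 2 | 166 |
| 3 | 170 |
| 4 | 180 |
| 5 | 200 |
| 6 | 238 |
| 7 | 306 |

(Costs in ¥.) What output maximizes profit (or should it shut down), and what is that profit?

y = 0 (shut down); profit = -¥150

Compute π = P·y − TC at each output: y=0: -150; y=1: -156; y=2: -158; y=3: -158; y=4: -164; y=5: -180; y=6: -214; y=7: -278.
Profit is highest at y = 0. Equivalently, the lowest AVC in the table is 20/3 ≈ ¥6.67 at y = 3, and P = ¥4 falls below it — price never covers variable cost, so the firm shuts down and loses only its fixed cost.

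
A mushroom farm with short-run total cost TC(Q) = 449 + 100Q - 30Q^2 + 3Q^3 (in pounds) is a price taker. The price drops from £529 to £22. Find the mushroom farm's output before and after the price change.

AVC = 100 - 30Q + 3Q^2, minimized at Q = 5 where min AVC = £25. MC = 100 - 60Q + 9Q^2.
With P = £529 above the shutdown price, P = MC gives Q = 11.
At P = £22 < min AVC = £25, price no longer covers variable cost at any output, so the firm shuts down: Q = 0.

Output falls from 11 to 0 (the firm shuts down)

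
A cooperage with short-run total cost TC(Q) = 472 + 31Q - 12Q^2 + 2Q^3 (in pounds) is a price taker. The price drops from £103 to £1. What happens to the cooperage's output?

Output falls from 6 to 0 (the firm shuts down)

MC = 31 - 24Q + 6Q^2; the shutdown threshold is min AVC = £13 (at Q = 3).
With P = £103 above the shutdown price, P = MC gives Q = 6.
At P = £1 < min AVC = £13, price no longer covers variable cost at any output, so the firm shuts down: Q = 0.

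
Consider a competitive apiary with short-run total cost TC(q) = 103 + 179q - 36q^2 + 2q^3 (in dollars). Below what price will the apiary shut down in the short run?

Short-run supply begins at min AVC. From VC = 179q - 36q^2 + 2q^3, AVC = 179 - 36q + 2q^2.
dAVC/dq = -36 + 4q = 0 gives q = 9. min AVC = 179 - 36·9 + 2·9^2 = 17.
For P < $17 the firm produces nothing.

$17 per unit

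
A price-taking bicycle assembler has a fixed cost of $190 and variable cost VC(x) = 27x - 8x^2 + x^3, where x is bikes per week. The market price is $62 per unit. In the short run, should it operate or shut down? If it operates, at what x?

Produce at x = 7

Strip out fixed cost: VC = 27x - 8x^2 + x^3. Then AVC = 27 - 8x + x^2 and MC = 27 - 16x + 3x^2.
AVC is minimized where dAVC/dx = -8 + 2x = 0, at x = 4; min AVC = 27 - 8·4 + 4^2 = $11.
Since P = $62 ≥ min AVC = $11, price covers variable cost and the firm should produce.
P = MC gives -35 - 16x + 3x^2 = 0, with roots -5/3 and 7. Take the larger (rising MC): x* = 7.
Check: AVC at x = 7 is $20 ≤ P, so revenue covers variable cost.
Profit = P·x − TC = 62·7 − 330 = $104.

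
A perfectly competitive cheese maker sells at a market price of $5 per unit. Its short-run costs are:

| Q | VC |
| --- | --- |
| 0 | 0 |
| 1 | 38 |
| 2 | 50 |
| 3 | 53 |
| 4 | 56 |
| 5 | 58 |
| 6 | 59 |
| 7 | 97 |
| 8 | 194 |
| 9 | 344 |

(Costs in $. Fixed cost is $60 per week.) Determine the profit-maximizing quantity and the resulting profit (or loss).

Profit at each row (π = 5Q − TC): Q=0: -60; Q=1: -93; Q=2: -100; Q=3: -98; Q=4: -96; Q=5: -93; Q=6: -89; Q=7: -122; Q=8: -214; Q=9: -359.
Profit is highest at Q = 0. Equivalently, the lowest AVC in the table is 59/6 ≈ $9.83 at Q = 6, and P = $5 falls below it — price never covers variable cost, so the firm shuts down and loses only its fixed cost.

Q = 0 (shut down); profit = -$60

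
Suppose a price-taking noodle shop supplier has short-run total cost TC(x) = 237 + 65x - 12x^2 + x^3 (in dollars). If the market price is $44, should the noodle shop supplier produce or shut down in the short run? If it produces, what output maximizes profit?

Produce at x = 7

Variable cost is VC = 65x - 12x^2 + x^3, so AVC = VC/x = 65 - 12x + x^2 and MC = dTC/dx = 65 - 24x + 3x^2.
The AVC parabola has its vertex at x = 12/2 = 6, where AVC = 65 - 12·6 + 6^2 = $29.
Since P = $44 ≥ min AVC = $29, price covers variable cost and the firm should produce.
P = MC gives 21 - 24x + 3x^2 = 0, with roots 1 and 7. Take the larger (rising MC): x* = 7.
Check: AVC at x = 7 is $30 ≤ P, so revenue covers variable cost.
Profit = P·x − TC = 44·7 − 447 = -$139, a loss, but smaller than the $237 fixed cost the firm would lose by shutting down.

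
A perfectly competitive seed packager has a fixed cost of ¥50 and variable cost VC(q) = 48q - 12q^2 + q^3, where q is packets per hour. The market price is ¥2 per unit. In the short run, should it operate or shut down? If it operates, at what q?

Strip out fixed cost: VC = 48q - 12q^2 + q^3. Then AVC = 48 - 12q + q^2 and MC = 48 - 24q + 3q^2.
The AVC parabola has its vertex at q = 12/2 = 6, where AVC = 48 - 12·6 + 6^2 = ¥12.
With P < min AVC (¥2 < ¥12), every unit sold adds to the loss.
Shutting down limits the loss to fixed cost, ¥50.

Shut down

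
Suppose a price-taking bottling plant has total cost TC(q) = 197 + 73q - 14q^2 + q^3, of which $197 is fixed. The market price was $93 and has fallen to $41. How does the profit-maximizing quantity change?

MC = 73 - 28q + 3q^2; the shutdown threshold is min AVC = $24 (at q = 7).
With P = $93 above the shutdown price, P = MC gives q = 10.
At P = $41 ≥ min AVC, set P = MC: q = 8. The firm stays open but cuts output.

Output falls from 10 to 8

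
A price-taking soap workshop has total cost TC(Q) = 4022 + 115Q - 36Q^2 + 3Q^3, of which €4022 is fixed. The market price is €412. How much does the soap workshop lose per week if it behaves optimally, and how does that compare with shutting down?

Profit = -€392 at Q = 11

AVC = 115 - 36Q + 3Q^2 has its minimum €7 at Q = 6; price €412 clears that bar, so the firm operates.
With MC = 115 - 72Q + 9Q^2, P = MC on the upward-sloping part at Q* = 11.
TR = 412·11 = 4532. TC = 4022 + 902 = 4924. Profit = 4532 − 4924 = -€392.
Shutting down would mean losing the fixed cost of €4022, so operating at a loss of €392 is better by €3630.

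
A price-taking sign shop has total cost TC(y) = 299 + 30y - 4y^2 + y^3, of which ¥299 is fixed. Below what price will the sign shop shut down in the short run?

¥26 per unit

The shutdown price is the minimum of AVC. VC = 30y - 4y^2 + y^3, so AVC = 30 - 4y + y^2.
At the minimum of AVC, MC = AVC. MC = 30 - 8y + 3y^2; setting MC = AVC gives 2y^2 - 4y = 0, so y = 2. min AVC = 26.
The firm shuts down for any P below ¥26.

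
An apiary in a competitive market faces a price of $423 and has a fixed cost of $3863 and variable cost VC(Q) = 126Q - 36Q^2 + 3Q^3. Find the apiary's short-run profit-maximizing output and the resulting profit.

AVC = 126 - 36Q + 3Q^2; min AVC = $18 at Q = 6. Since P = $423 ≥ min AVC, the firm produces.
With MC = 126 - 72Q + 9Q^2, P = MC on the upward-sloping part at Q* = 11.
TR = 423·11 = 4653. TC = 3863 + 1023 = 4886. Profit = 4653 − 4886 = -$233.
By producing, the firm covers all variable cost plus $3630 of fixed cost; shutting down would lose the full $3863.

Profit = -$233 at Q = 11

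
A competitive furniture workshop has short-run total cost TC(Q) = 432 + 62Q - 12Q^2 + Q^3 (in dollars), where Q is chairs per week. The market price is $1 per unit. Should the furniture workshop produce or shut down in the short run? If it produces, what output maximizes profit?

Shut down

Variable cost is VC = 62Q - 12Q^2 + Q^3, so AVC = VC/Q = 62 - 12Q + Q^2 and MC = dTC/dQ = 62 - 24Q + 3Q^2.
AVC is minimized where dAVC/dQ = -12 + 2Q = 0, at Q = 6; min AVC = 62 - 12·6 + 6^2 = $26.
P = $1 lies below min AVC = $26; no output level covers variable cost.
The firm minimizes its loss by shutting down and losing only its fixed cost of $432.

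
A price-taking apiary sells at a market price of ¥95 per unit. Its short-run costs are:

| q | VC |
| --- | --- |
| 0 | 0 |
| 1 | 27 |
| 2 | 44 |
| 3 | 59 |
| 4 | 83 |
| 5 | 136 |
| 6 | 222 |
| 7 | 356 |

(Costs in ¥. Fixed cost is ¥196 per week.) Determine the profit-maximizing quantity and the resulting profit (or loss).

Profit at each row (π = 95q − TC): q=0: -196; q=1: -128; q=2: -50; q=3: 30; q=4: 101; q=5: 143; q=6: 152; q=7: 113.
Profit is maximized at q = 6. AVC there is 222/6 = ¥37 ≤ P, so producing beats shutting down (which would give -¥196).

q = 6; profit = ¥152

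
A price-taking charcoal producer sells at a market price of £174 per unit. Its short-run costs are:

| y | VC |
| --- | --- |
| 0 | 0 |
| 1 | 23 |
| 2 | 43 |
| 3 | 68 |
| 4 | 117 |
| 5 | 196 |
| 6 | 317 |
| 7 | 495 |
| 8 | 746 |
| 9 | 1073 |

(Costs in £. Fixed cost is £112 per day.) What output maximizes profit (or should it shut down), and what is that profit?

y = 6; profit = £615

Compute π = P·y − TC at each output: y=0: -112; y=1: 39; y=2: 193; y=3: 342; y=4: 467; y=5: 562; y=6: 615; y=7: 611; y=8: 534; y=9: 381.
Profit is maximized at y = 6. AVC there is 317/6 = £52.83 ≤ P, so producing beats shutting down (which would give -£112).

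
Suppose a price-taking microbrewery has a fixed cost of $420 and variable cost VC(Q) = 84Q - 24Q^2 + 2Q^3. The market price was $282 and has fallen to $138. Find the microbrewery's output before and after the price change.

Output falls from 11 to 9

MC = 84 - 48Q + 6Q^2; the shutdown threshold is min AVC = $12 (at Q = 6).
At P = $282 ≥ min AVC, set P = MC on the rising branch: Q = 11.
At P = $138 ≥ min AVC, set P = MC: Q = 9. The firm stays open but cuts output.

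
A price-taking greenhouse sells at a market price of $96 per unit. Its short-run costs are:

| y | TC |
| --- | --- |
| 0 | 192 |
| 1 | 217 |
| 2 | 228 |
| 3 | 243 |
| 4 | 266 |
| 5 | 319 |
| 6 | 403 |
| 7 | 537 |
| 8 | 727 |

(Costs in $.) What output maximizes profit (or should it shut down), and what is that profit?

Tabulate TR − TC: y=0: -192; y=1: -121; y=2: -36; y=3: 45; y=4: 118; y=5: 161; y=6: 173; y=7: 135; y=8: 41.
Profit is maximized at y = 6. AVC there is 211/6 = $35.17 ≤ P, so producing beats shutting down (which would give -$192).

y = 6; profit = $173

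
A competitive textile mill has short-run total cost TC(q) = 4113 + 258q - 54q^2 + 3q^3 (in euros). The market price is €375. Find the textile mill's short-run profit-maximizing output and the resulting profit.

AVC = 258 - 54q + 3q^2; min AVC = €15 at q = 9. Since P = €375 ≥ min AVC, the firm produces.
MC = 258 - 108q + 9q^2. Setting P = MC and taking the root on the rising branch gives q* = 13.
TR = 375·13 = 4875. TC = 4113 + 819 = 4932. Profit = 4875 − 4932 = -€57.
By producing, the firm covers all variable cost plus €4056 of fixed cost; shutting down would lose the full €4113.

Profit = -€57 at q = 13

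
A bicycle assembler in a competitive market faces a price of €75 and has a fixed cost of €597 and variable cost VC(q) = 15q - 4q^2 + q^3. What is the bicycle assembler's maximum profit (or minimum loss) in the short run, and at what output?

AVC = 15 - 4q + q^2; min AVC = €11 at q = 2. Since P = €75 ≥ min AVC, the firm produces.
MC = 15 - 8q + 3q^2. Setting P = MC and taking the root on the rising branch gives q* = 6.
TR = 75·6 = 450. TC = 597 + 162 = 759. Profit = 450 − 759 = -€309.
Shutting down would mean losing the fixed cost of €597, so operating at a loss of €309 is better by €288.

Profit = -€309 at q = 6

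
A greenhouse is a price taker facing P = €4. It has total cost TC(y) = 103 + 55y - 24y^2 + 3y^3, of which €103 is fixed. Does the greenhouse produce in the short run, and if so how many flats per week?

Variable cost is VC = 55y - 24y^2 + 3y^3, so AVC = VC/y = 55 - 24y + 3y^2 and MC = dTC/dy = 55 - 48y + 9y^2.
AVC is minimized where dAVC/dy = -24 + 6y = 0, at y = 4; min AVC = 55 - 24·4 + 3·4^2 = €7.
With P < min AVC (€4 < €7), every unit sold adds to the loss.
Shutting down limits the loss to fixed cost, €103.

Shut down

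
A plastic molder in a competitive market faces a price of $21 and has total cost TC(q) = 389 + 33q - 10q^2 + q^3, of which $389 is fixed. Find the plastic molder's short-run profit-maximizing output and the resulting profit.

AVC = 33 - 10q + q^2; min AVC = $8 at q = 5. Since P = $21 ≥ min AVC, the firm produces.
MC = 33 - 20q + 3q^2. Setting P = MC and taking the root on the rising branch gives q* = 6.
TR = 21·6 = 126. TC = 389 + 54 = 443. Profit = 126 − 443 = -$317.
By producing, the firm covers all variable cost plus $72 of fixed cost; shutting down would lose the full $389.

Profit = -$317 at q = 6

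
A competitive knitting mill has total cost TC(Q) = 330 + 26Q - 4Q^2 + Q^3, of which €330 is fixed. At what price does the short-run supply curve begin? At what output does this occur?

The firm shuts down when price falls below the minimum of average variable cost. AVC = VC/Q = 26 - 4Q + Q^2.
dAVC/dQ = -4 + 2Q = 0 gives Q = 2. min AVC = 26 - 4·2 + 2^2 = 22.
The firm shuts down for any P below €22.

€22 per unit, at Q = 2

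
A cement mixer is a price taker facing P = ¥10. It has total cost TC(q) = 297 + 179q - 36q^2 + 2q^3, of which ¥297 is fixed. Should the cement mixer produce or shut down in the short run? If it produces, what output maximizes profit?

Variable cost is VC = 179q - 36q^2 + 2q^3, so AVC = VC/q = 179 - 36q + 2q^2 and MC = dTC/dq = 179 - 72q + 6q^2.
AVC hits its minimum where MC = AVC, at q = 9, giving min AVC = 179 - 36·9 + 2·9^2 = ¥17.
P = ¥10 lies below min AVC = ¥17; no output level covers variable cost.
Shutting down limits the loss to fixed cost, ¥297.

Shut down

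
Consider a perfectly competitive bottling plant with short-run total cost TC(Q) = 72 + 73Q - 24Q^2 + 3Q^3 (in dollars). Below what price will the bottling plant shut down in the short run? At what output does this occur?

$25 per unit, at Q = 4

Short-run supply begins at min AVC. From VC = 73Q - 24Q^2 + 3Q^3, AVC = 73 - 24Q + 3Q^2.
dAVC/dQ = -24 + 6Q = 0 gives Q = 4. min AVC = 73 - 24·4 + 3·4^2 = 25.
So the shutdown price is $25.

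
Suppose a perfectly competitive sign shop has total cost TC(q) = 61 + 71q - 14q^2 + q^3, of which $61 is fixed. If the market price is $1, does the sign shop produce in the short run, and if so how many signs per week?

Strip out fixed cost: VC = 71q - 14q^2 + q^3. Then AVC = 71 - 14q + q^2 and MC = 71 - 28q + 3q^2.
The AVC parabola has its vertex at q = 14/2 = 7, where AVC = 71 - 14·7 + 7^2 = $22.
Since P = $1 < min AVC = $22, price fails to cover variable cost at any output.
The firm minimizes its loss by shutting down and losing only its fixed cost of $61.

Shut down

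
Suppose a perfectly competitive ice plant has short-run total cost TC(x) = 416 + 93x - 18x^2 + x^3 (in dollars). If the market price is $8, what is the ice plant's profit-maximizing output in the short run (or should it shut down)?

Shut down

Strip out fixed cost: VC = 93x - 18x^2 + x^3. Then AVC = 93 - 18x + x^2 and MC = 93 - 36x + 3x^2.
The AVC parabola has its vertex at x = 18/2 = 9, where AVC = 93 - 18·9 + 9^2 = $12.
P = $8 lies below min AVC = $12; no output level covers variable cost.
The firm minimizes its loss by shutting down and losing only its fixed cost of $416.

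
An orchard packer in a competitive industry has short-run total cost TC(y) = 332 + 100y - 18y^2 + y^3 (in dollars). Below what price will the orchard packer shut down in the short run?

$19 per unit

Short-run supply begins at min AVC. From VC = 100y - 18y^2 + y^3, AVC = 100 - 18y + y^2.
At the minimum of AVC, MC = AVC. MC = 100 - 36y + 3y^2; setting MC = AVC gives 2y^2 - 18y = 0, so y = 9. min AVC = 19.
The firm shuts down for any P below $19.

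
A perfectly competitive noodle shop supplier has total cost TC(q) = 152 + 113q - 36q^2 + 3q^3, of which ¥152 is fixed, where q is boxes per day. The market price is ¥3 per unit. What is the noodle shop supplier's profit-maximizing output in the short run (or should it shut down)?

Shut down

Variable cost is VC = 113q - 36q^2 + 3q^3, so AVC = VC/q = 113 - 36q + 3q^2 and MC = dTC/dq = 113 - 72q + 9q^2.
AVC is minimized where dAVC/dq = -36 + 6q = 0, at q = 6; min AVC = 113 - 36·6 + 3·6^2 = ¥5.
P = ¥3 lies below min AVC = ¥5; no output level covers variable cost.
Shutting down limits the loss to fixed cost, ¥152.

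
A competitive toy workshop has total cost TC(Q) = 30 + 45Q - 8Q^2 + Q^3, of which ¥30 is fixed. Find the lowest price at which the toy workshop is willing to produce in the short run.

¥29 per unit

Short-run supply begins at min AVC. From VC = 45Q - 8Q^2 + Q^3, AVC = 45 - 8Q + Q^2.
At the minimum of AVC, MC = AVC. MC = 45 - 16Q + 3Q^2; setting MC = AVC gives 2Q^2 - 8Q = 0, so Q = 4. min AVC = 29.
For P < ¥29 the firm produces nothing.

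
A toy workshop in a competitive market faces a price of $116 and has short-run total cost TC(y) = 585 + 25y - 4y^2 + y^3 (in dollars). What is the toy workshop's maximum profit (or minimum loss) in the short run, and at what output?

Profit = -$95 at y = 7

AVC = 25 - 4y + y^2 has its minimum $21 at y = 2; price $116 clears that bar, so the firm operates.
With MC = 25 - 8y + 3y^2, P = MC on the upward-sloping part at y* = 7.
TR = 116·7 = 812. TC = 585 + 322 = 907. Profit = 812 − 907 = -$95.
By producing, the firm covers all variable cost plus $490 of fixed cost; shutting down would lose the full $585.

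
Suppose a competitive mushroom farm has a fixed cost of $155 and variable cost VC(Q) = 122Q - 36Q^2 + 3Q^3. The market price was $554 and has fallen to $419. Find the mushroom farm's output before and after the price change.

Output falls from 12 to 11

AVC = 122 - 36Q + 3Q^2, minimized at Q = 6 where min AVC = $14. MC = 122 - 72Q + 9Q^2.
At P = $554 ≥ min AVC, set P = MC on the rising branch: Q = 12.
At P = $419 ≥ min AVC, set P = MC: Q = 11. The firm stays open but cuts output.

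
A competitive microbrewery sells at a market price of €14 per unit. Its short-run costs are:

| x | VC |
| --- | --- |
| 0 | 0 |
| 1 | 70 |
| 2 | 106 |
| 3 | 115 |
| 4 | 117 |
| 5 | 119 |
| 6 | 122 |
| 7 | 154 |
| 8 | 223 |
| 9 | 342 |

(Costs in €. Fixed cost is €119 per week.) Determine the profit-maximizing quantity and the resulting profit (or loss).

Tabulate TR − TC: x=0: -119; x=1: -175; x=2: -197; x=3: -192; x=4: -180; x=5: -168; x=6: -157; x=7: -175; x=8: -230; x=9: -335.
Profit is highest at x = 0. Equivalently, the lowest AVC in the table is 122/6 ≈ €20.33 at x = 6, and P = €14 falls below it — price never covers variable cost, so the firm shuts down and loses only its fixed cost.

x = 0 (shut down); profit = -€119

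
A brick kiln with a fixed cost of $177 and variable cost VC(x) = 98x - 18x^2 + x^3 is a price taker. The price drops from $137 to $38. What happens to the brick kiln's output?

Output falls from 13 to 10

AVC = 98 - 18x + x^2, minimized at x = 9 where min AVC = $17. MC = 98 - 36x + 3x^2.
At P = $137 ≥ min AVC, set P = MC on the rising branch: x = 13.
At P = $38 ≥ min AVC, set P = MC: x = 10. The firm stays open but cuts output.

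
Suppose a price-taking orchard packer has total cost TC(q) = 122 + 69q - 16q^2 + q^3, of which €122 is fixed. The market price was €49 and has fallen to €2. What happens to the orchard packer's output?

Output falls from 10 to 0 (the firm shuts down)

AVC = 69 - 16q + q^2, minimized at q = 8 where min AVC = €5. MC = 69 - 32q + 3q^2.
At P = €49 ≥ min AVC, set P = MC on the rising branch: q = 10.
At P = €2 < min AVC = €5, price no longer covers variable cost at any output, so the firm shuts down: q = 0.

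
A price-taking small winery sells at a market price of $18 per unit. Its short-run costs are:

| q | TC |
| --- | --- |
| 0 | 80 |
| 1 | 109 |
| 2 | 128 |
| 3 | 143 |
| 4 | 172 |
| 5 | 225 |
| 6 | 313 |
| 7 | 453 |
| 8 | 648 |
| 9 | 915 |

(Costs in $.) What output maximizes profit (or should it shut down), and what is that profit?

Profit at each row (π = 18q − TC): q=0: -80; q=1: -91; q=2: -92; q=3: -89; q=4: -100; q=5: -135; q=6: -205; q=7: -327; q=8: -504; q=9: -753.
Profit is highest at q = 0. Equivalently, the lowest AVC in the table is 63/3 ≈ $21 at q = 3, and P = $18 falls below it — price never covers variable cost, so the firm shuts down and loses only its fixed cost.

q = 0 (shut down); profit = -$80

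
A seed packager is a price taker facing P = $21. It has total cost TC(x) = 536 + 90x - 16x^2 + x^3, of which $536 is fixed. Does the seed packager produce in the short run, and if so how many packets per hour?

Strip out fixed cost: VC = 90x - 16x^2 + x^3. Then AVC = 90 - 16x + x^2 and MC = 90 - 32x + 3x^2.
AVC hits its minimum where MC = AVC, at x = 8, giving min AVC = 90 - 16·8 + 8^2 = $26.
P = $21 lies below min AVC = $26; no output level covers variable cost.
Shutting down limits the loss to fixed cost, $536.

Shut down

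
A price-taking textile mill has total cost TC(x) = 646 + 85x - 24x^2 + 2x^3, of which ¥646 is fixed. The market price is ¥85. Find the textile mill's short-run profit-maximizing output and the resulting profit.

Profit = -¥134 at x = 8

AVC = 85 - 24x + 2x^2; min AVC = ¥13 at x = 6. Since P = ¥85 ≥ min AVC, the firm produces.
MC = 85 - 48x + 6x^2. Setting P = MC and taking the root on the rising branch gives x* = 8.
TR = 85·8 = 680. TC = 646 + 168 = 814. Profit = 680 − 814 = -¥134.
Shutting down would mean losing the fixed cost of ¥646, so operating at a loss of ¥134 is better by ¥512.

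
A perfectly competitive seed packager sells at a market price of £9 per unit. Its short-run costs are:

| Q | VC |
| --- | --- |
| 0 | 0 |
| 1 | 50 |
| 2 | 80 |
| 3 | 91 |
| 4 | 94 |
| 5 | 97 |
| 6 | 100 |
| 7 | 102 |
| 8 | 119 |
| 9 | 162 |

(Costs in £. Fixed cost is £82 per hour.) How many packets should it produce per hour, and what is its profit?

Q = 0 (shut down); profit = -£82

Tabulate TR − TC: Q=0: -82; Q=1: -123; Q=2: -144; Q=3: -146; Q=4: -140; Q=5: -134; Q=6: -128; Q=7: -121; Q=8: -129; Q=9: -163.
Profit is highest at Q = 0. Equivalently, the lowest AVC in the table is 102/7 ≈ £14.57 at Q = 7, and P = £9 falls below it — price never covers variable cost, so the firm shuts down and loses only its fixed cost.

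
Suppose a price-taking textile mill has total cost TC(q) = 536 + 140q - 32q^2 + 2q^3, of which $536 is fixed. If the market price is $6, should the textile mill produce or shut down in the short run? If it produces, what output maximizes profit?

Shut down

Variable cost is VC = 140q - 32q^2 + 2q^3, so AVC = VC/q = 140 - 32q + 2q^2 and MC = dTC/dq = 140 - 64q + 6q^2.
The AVC parabola has its vertex at q = 32/4 = 8, where AVC = 140 - 32·8 + 2·8^2 = $12.
P = $6 lies below min AVC = $12; no output level covers variable cost.
The firm minimizes its loss by shutting down and losing only its fixed cost of $536.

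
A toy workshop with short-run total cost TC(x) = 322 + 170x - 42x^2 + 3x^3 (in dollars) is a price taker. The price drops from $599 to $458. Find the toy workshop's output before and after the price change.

Output falls from 13 to 12

MC = 170 - 84x + 9x^2; the shutdown threshold is min AVC = $23 (at x = 7).
At P = $599 ≥ min AVC, set P = MC on the rising branch: x = 13.
At P = $458 ≥ min AVC, set P = MC: x = 12. The firm stays open but cuts output.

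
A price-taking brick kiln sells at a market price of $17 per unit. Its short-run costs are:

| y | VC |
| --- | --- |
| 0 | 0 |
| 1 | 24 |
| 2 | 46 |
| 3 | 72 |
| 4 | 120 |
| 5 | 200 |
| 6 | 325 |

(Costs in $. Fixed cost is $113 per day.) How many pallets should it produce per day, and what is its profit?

Profit at each row (π = 17y − TC): y=0: -113; y=1: -120; y=2: -125; y=3: -134; y=4: -165; y=5: -228; y=6: -336.
Profit is highest at y = 0. Equivalently, the lowest AVC in the table is 46/2 ≈ $23 at y = 2, and P = $17 falls below it — price never covers variable cost, so the firm shuts down and loses only its fixed cost.

y = 0 (shut down); profit = -$113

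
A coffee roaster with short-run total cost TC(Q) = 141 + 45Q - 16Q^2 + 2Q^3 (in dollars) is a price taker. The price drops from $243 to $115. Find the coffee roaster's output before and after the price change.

Output falls from 9 to 7

MC = 45 - 32Q + 6Q^2; the shutdown threshold is min AVC = $13 (at Q = 4).
With P = $243 above the shutdown price, P = MC gives Q = 9.
At P = $115 ≥ min AVC, set P = MC: Q = 7. The firm stays open but cuts output.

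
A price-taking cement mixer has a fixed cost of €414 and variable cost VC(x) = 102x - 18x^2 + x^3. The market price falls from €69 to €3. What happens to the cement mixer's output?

Output falls from 11 to 0 (the firm shuts down)

AVC = 102 - 18x + x^2, minimized at x = 9 where min AVC = €21. MC = 102 - 36x + 3x^2.
At P = €69 ≥ min AVC, set P = MC on the rising branch: x = 11.
At P = €3 < min AVC = €21, price no longer covers variable cost at any output, so the firm shuts down: x = 0.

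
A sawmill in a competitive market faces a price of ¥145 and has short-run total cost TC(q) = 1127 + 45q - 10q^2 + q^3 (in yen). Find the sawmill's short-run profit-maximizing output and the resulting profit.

Profit = -¥127 at q = 10

AVC = 45 - 10q + q^2 has its minimum ¥20 at q = 5; price ¥145 clears that bar, so the firm operates.
MC = 45 - 20q + 3q^2. Setting P = MC and taking the root on the rising branch gives q* = 10.
TR = 145·10 = 1450. TC = 1127 + 450 = 1577. Profit = 1450 − 1577 = -¥127.
By producing, the firm covers all variable cost plus ¥1000 of fixed cost; shutting down would lose the full ¥1127.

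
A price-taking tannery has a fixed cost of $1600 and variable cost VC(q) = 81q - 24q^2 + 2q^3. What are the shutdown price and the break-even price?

Shutdown price = min AVC. AVC = 81 - 24q + 2q^2, with vertex at q = 6 and minimum $9.
ATC = 1600/q + 81 - 24q + 2q^2. Setting dATC/dq = −1600/q^2 − 24 + 4q = 0 gives q = 10 (since 4·10^3 − 24·10^2 = 1600).
min ATC = 1600/10 + 81 − 24·10 + 2·10^2 = $201. That is the break-even price.
For $9 ≤ P < $201 the firm produces at a loss; below $9 it shuts down.

Shutdown price = $9; break-even price = $201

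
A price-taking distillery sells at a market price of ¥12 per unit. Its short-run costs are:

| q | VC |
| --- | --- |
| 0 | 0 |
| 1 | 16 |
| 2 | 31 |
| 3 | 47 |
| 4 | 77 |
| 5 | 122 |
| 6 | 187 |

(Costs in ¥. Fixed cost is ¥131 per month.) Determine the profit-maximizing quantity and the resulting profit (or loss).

Tabulate TR − TC: q=0: -131; q=1: -135; q=2: -138; q=3: -142; q=4: -160; q=5: -193; q=6: -246.
Profit is highest at q = 0. Equivalently, the lowest AVC in the table is 31/2 ≈ ¥15.50 at q = 2, and P = ¥12 falls below it — price never covers variable cost, so the firm shuts down and loses only its fixed cost.

q = 0 (shut down); profit = -¥131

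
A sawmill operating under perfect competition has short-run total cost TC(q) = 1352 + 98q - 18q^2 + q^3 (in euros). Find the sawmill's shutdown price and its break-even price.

Shutdown price = €17; break-even price = €137

AVC = 98 - 18q + q^2; minimized at q = 9, giving min AVC = €17. That is the shutdown price.
ATC = 1352/q + 98 - 18q + q^2. Setting dATC/dq = −1352/q^2 − 18 + 2q = 0 gives q = 13 (since 2·13^3 − 18·13^2 = 1352).
min ATC = 1352/13 + 98 − 18·13 + 13^2 = €137. That is the break-even price.
Between these two prices the firm operates at a loss; above €137 it earns a profit.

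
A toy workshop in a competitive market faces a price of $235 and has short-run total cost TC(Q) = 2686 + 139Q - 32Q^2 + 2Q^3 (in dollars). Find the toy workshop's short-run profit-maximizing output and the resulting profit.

Profit = -$382 at Q = 12

AVC = 139 - 32Q + 2Q^2 has its minimum $11 at Q = 8; price $235 clears that bar, so the firm operates.
With MC = 139 - 64Q + 6Q^2, P = MC on the upward-sloping part at Q* = 12.
TR = 235·12 = 2820. TC = 2686 + 516 = 3202. Profit = 2820 − 3202 = -$382.
That loss of $382 beats the $2686 the firm would lose by shutting down; producing recovers $2304 of fixed cost.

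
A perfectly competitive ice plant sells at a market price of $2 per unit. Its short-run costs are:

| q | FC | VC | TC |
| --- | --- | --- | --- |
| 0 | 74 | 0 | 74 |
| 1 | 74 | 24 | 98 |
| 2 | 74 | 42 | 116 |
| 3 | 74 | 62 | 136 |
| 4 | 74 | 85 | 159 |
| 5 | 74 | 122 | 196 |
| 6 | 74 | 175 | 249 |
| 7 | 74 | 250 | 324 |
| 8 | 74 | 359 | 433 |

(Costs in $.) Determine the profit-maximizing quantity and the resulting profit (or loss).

Tabulate TR − TC: q=0: -74; q=1: -96; q=2: -112; q=3: -130; q=4: -151; q=5: -186; q=6: -237; q=7: -310; q=8: -417.
Profit is highest at q = 0. Equivalently, the lowest AVC in the table is 62/3 ≈ $20.67 at q = 3, and P = $2 falls below it — price never covers variable cost, so the firm shuts down and loses only its fixed cost.

q = 0 (shut down); profit = -$74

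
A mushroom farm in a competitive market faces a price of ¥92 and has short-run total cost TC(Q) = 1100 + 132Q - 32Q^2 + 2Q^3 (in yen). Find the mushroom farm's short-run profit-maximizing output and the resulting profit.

AVC = 132 - 32Q + 2Q^2 has its minimum ¥4 at Q = 8; price ¥92 clears that bar, so the firm operates.
MC = 132 - 64Q + 6Q^2. Setting P = MC and taking the root on the rising branch gives Q* = 10.
TR = 92·10 = 920. TC = 1100 + 120 = 1220. Profit = 920 − 1220 = -¥300.
Shutting down would mean losing the fixed cost of ¥1100, so operating at a loss of ¥300 is better by ¥800.

Profit = -¥300 at Q = 10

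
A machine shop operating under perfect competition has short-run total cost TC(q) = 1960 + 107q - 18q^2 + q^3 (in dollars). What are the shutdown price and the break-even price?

Shutdown price = $26; break-even price = $191

Shutdown price = min AVC. AVC = 107 - 18q + q^2, with vertex at q = 9 and minimum $26.
ATC = 1960/q + 107 - 18q + q^2. Setting dATC/dq = −1960/q^2 − 18 + 2q = 0 gives q = 14 (since 2·14^3 − 18·14^2 = 1960).
min ATC = 1960/14 + 107 − 18·14 + 14^2 = $191. That is the break-even price.
Between these two prices the firm operates at a loss; above $191 it earns a profit.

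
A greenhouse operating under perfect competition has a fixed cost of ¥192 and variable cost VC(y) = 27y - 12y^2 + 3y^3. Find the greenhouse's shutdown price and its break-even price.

AVC = 27 - 12y + 3y^2; minimized at y = 2, giving min AVC = ¥15. That is the shutdown price.
ATC = 192/y + 27 - 12y + 3y^2. Setting dATC/dy = −192/y^2 − 12 + 6y = 0 gives y = 4 (since 6·4^3 − 12·4^2 = 192).
min ATC = 192/4 + 27 − 12·4 + 3·4^2 = ¥75. That is the break-even price.
Between these two prices the firm operates at a loss; above ¥75 it earns a profit.

Shutdown price = ¥15; break-even price = ¥75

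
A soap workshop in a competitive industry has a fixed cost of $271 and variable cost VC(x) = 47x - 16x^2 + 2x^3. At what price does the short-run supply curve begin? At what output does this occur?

The firm shuts down when price falls below the minimum of average variable cost. AVC = VC/x = 47 - 16x + 2x^2.
At the minimum of AVC, MC = AVC. MC = 47 - 32x + 6x^2; setting MC = AVC gives 4x^2 - 16x = 0, so x = 4. min AVC = 15.
For P < $15 the firm produces nothing.

$15 per unit, at x = 4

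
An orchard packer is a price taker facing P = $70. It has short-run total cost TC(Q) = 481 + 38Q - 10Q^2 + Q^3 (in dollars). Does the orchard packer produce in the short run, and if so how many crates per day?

Produce at Q = 8

From TC, MC = TC'(Q) = 38 - 20Q + 3Q^2 and AVC = VC/Q = 38 - 10Q + Q^2.
The AVC parabola has its vertex at Q = 10/2 = 5, where AVC = 38 - 10·5 + 5^2 = $13.
Since P = $70 ≥ min AVC = $13, price covers variable cost and the firm should produce.
Solving P = MC: -32 - 20Q + 3Q^2 = 0 ⇒ Q = -4/3 or 8. On the upward-sloping branch, Q* = 8.
Check: AVC at Q = 8 is $22 ≤ P, so revenue covers variable cost.
Profit = P·Q − TC = 70·8 − 657 = -$97, a loss, but smaller than the $481 fixed cost the firm would lose by shutting down.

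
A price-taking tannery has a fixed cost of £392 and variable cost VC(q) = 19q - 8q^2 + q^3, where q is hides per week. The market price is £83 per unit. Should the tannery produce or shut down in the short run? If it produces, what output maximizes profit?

Produce at q = 8

Strip out fixed cost: VC = 19q - 8q^2 + q^3. Then AVC = 19 - 8q + q^2 and MC = 19 - 16q + 3q^2.
AVC is minimized where dAVC/dq = -8 + 2q = 0, at q = 4; min AVC = 19 - 8·4 + 4^2 = £3.
Because £83 ≥ £3, revenue can cover variable cost; the firm operates.
Set P = MC: 83 = 19 - 16q + 3q^2 → -64 - 16q + 3q^2 = 0. The roots are q = -8/3 and q = 8; the profit-maximizing output is on the rising part of MC, so q* = 8.
Check: AVC at q = 8 is £19 ≤ P, so revenue covers variable cost.
Profit = P·q − TC = 83·8 − 544 = £120.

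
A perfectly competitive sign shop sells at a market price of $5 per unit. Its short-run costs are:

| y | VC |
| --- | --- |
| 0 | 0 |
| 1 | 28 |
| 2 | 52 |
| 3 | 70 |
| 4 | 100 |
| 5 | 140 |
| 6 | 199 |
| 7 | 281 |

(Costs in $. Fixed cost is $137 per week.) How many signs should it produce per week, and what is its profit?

y = 0 (shut down); profit = -$137

Profit at each row (π = 5y − TC): y=0: -137; y=1: -160; y=2: -179; y=3: -192; y=4: -217; y=5: -252; y=6: -306; y=7: -383.
Profit is highest at y = 0. Equivalently, the lowest AVC in the table is 70/3 ≈ $23.33 at y = 3, and P = $5 falls below it — price never covers variable cost, so the firm shuts down and loses only its fixed cost.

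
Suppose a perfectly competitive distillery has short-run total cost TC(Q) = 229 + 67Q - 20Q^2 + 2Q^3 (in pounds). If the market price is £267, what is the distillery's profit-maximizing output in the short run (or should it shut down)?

Variable cost is VC = 67Q - 20Q^2 + 2Q^3, so AVC = VC/Q = 67 - 20Q + 2Q^2 and MC = dTC/dQ = 67 - 40Q + 6Q^2.
AVC is minimized where dAVC/dQ = -20 + 4Q = 0, at Q = 5; min AVC = 67 - 20·5 + 2·5^2 = £17.
P = £267 exceeds min AVC = £17, so the firm stays open.
P = MC gives -200 - 40Q + 6Q^2 = 0, with roots -10/3 and 10. Take the larger (rising MC): Q* = 10.
Check: AVC at Q = 10 is £67 ≤ P, so revenue covers variable cost.
Profit = P·Q − TC = 267·10 − 899 = £1771.

Produce at Q = 10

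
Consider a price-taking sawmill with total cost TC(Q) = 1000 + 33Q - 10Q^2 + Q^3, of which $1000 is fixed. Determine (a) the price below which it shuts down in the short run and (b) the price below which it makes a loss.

Shutdown price = $8; break-even price = $133

AVC = 33 - 10Q + Q^2; minimized at Q = 5, giving min AVC = $8. That is the shutdown price.
ATC = 1000/Q + 33 - 10Q + Q^2. Setting dATC/dQ = −1000/Q^2 − 10 + 2Q = 0 gives Q = 10 (since 2·10^3 − 10·10^2 = 1000).
min ATC = 1000/10 + 33 − 10·10 + 10^2 = $133. That is the break-even price.
For $8 ≤ P < $133 the firm produces at a loss; below $8 it shuts down.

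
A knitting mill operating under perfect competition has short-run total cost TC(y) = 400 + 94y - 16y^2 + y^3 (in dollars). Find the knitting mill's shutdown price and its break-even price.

Shutdown price = min AVC. AVC = 94 - 16y + y^2, with vertex at y = 8 and minimum $30.
ATC = 400/y + 94 - 16y + y^2. Setting dATC/dy = −400/y^2 − 16 + 2y = 0 gives y = 10 (since 2·10^3 − 16·10^2 = 400).
min ATC = 400/10 + 94 − 16·10 + 10^2 = $74. That is the break-even price.
Between these two prices the firm operates at a loss; above $74 it earns a profit.

Shutdown price = $30; break-even price = $74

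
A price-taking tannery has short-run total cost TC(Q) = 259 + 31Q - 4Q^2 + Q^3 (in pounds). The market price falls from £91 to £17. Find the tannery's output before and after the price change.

MC = 31 - 8Q + 3Q^2; the shutdown threshold is min AVC = £27 (at Q = 2).
At P = £91 ≥ min AVC, set P = MC on the rising branch: Q = 6.
At P = £17 < min AVC = £27, price no longer covers variable cost at any output, so the firm shuts down: Q = 0.

Output falls from 6 to 0 (the firm shuts down)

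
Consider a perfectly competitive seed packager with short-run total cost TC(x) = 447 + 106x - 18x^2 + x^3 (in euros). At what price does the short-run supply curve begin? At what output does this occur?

€25 per unit, at x = 9

The shutdown price is the minimum of AVC. VC = 106x - 18x^2 + x^3, so AVC = 106 - 18x + x^2.
dAVC/dx = -18 + 2x = 0 gives x = 9. min AVC = 106 - 18·9 + 9^2 = 25.
The firm shuts down for any P below €25.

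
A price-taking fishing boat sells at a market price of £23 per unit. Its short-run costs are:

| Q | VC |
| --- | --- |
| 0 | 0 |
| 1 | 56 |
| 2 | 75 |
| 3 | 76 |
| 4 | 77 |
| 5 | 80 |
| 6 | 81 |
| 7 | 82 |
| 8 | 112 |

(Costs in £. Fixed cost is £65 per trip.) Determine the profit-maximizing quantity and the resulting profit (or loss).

Q = 7; profit = £14

Tabulate TR − TC: Q=0: -65; Q=1: -98; Q=2: -94; Q=3: -72; Q=4: -50; Q=5: -30; Q=6: -8; Q=7: 14; Q=8: 7.
Profit is maximized at Q = 7. AVC there is 82/7 = £11.71 ≤ P, so producing beats shutting down (which would give -£65).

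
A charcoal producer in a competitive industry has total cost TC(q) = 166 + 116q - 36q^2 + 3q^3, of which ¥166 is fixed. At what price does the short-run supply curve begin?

The shutdown price is the minimum of AVC. VC = 116q - 36q^2 + 3q^3, so AVC = 116 - 36q + 3q^2.
dAVC/dq = -36 + 6q = 0 gives q = 6. min AVC = 116 - 36·6 + 3·6^2 = 8.
For P < ¥8 the firm produces nothing.

¥8 per unit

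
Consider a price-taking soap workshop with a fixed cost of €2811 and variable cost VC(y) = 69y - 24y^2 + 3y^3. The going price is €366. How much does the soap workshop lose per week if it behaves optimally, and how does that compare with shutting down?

Profit = -€381 at y = 9

AVC = 69 - 24y + 3y^2; min AVC = €21 at y = 4. Since P = €366 ≥ min AVC, the firm produces.
With MC = 69 - 48y + 9y^2, P = MC on the upward-sloping part at y* = 9.
TR = 366·9 = 3294. TC = 2811 + 864 = 3675. Profit = 3294 − 3675 = -€381.
That loss of €381 beats the €2811 the firm would lose by shutting down; producing recovers €2430 of fixed cost.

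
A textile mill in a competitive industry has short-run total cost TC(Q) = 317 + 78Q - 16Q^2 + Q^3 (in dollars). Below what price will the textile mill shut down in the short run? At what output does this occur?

The firm shuts down when price falls below the minimum of average variable cost. AVC = VC/Q = 78 - 16Q + Q^2.
At the minimum of AVC, MC = AVC. MC = 78 - 32Q + 3Q^2; setting MC = AVC gives 2Q^2 - 16Q = 0, so Q = 8. min AVC = 14.
For P < $14 the firm produces nothing.

$14 per unit, at Q = 8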